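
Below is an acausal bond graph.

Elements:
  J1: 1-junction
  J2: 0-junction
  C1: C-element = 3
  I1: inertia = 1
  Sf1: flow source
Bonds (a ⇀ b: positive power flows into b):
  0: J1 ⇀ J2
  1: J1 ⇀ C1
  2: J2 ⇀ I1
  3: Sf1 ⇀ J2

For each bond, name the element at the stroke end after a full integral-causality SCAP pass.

b3 |Sf1  (Sf1 (Sf) sets flow on bond)
b1 |J1  (C1 integral (e out))
b0 |J2  (closing 1-jn rule on J1)
b2 |I1  (common-e at J2 fixed by 0)

b0 |J2
b1 |J1
b2 |I1
b3 |Sf1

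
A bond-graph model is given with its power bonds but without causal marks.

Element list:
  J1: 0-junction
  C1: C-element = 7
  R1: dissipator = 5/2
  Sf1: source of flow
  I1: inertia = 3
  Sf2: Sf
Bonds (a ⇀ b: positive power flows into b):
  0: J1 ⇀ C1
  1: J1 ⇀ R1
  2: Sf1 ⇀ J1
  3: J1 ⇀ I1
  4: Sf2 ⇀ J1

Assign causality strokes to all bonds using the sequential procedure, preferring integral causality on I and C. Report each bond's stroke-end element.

bond 2 stroke→Sf1  (Sf1 fixes flow; stroke at Sf1)
bond 4 stroke→Sf2  (Sf2 (Sf) sets flow on bond)
bond 0 stroke→J1  (C1 integral (e out))
bond 1 stroke→R1  (common-e at J1 fixed by 0)
bond 3 stroke→I1  (common-e at J1 fixed by 0)

#0 |J1
#1 |R1
#2 |Sf1
#3 |I1
#4 |Sf2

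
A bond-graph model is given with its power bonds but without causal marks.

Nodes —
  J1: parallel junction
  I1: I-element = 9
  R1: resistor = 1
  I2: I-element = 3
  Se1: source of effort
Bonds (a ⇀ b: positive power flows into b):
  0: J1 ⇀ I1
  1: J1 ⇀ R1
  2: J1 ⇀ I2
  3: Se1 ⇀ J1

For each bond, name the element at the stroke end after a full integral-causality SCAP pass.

bond 3 →J1  (Se1: effort source, stroke at far end)
bond 0 →I1  (J1: bond 3 brought effort, rest push out)
bond 1 →R1  (0-jn J1 has e-setter on 3)
bond 2 →I2  (J1: bond 3 brought effort, rest push out)

#0 stroke at I1
#1 stroke at R1
#2 stroke at I2
#3 stroke at J1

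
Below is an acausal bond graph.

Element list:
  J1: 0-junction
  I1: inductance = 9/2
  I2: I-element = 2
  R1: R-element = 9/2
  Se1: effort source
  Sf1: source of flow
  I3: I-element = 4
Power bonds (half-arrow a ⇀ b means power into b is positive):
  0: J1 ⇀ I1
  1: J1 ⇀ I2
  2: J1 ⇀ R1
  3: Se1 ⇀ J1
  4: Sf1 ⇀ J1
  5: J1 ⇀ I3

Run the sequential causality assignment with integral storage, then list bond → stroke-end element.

b0 →I1
b1 →I2
b2 →R1
b3 →J1
b4 →Sf1
b5 →I3

b3 stroke at J1  (Se1: effort source, stroke at far end)
b4 stroke at Sf1  (source Sf1 imposes f)
b0 stroke at I1  (common-e at J1 fixed by 3)
b1 stroke at I2  (common-e at J1 fixed by 3)
b2 stroke at R1  (J1: bond 3 brought effort, rest push out)
b5 stroke at I3  (0-jn J1 has e-setter on 3)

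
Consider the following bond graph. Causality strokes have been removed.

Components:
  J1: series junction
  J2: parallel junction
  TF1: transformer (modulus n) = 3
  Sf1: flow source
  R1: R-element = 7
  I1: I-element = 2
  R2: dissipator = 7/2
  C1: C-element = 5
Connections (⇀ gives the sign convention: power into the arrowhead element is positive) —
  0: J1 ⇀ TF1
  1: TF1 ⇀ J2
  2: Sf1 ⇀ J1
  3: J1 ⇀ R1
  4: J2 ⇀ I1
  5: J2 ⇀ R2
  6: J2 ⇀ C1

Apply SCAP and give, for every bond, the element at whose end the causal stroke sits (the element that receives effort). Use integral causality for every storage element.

b0 stroke→J1
b1 stroke→TF1
b2 stroke→Sf1
b3 stroke→J1
b4 stroke→I1
b5 stroke→R2
b6 stroke→J2

#2 stroke at Sf1  (source Sf1 imposes f)
#0 stroke at J1  (1-jn J1 has f-setter on 2)
#3 stroke at J1  (J1 flow already set via bond 2)
#1 stroke at TF1  (TF TF1: opposite of bond 0)
#4 stroke at I1  (prefer integral on I1)
#6 stroke at J2  (C1 integral (e out))
#5 stroke at R2  (common-e at J2 fixed by 6)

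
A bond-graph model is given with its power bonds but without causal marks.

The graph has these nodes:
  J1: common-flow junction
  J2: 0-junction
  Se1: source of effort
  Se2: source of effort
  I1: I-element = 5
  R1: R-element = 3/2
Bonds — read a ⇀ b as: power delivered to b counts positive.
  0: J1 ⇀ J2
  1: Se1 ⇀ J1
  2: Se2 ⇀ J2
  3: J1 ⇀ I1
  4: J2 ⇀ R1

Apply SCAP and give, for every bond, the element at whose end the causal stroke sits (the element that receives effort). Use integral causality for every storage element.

#1 stroke→J1  (source Se1 imposes e)
#2 stroke→J2  (source Se2 imposes e)
#0 stroke→J1  (J2: bond 2 brought effort, rest push out)
#4 stroke→R1  (common-e at J2 fixed by 2)
#3 stroke→I1  (only one flow-in slot at J1)

b0 |J1
b1 |J1
b2 |J2
b3 |I1
b4 |R1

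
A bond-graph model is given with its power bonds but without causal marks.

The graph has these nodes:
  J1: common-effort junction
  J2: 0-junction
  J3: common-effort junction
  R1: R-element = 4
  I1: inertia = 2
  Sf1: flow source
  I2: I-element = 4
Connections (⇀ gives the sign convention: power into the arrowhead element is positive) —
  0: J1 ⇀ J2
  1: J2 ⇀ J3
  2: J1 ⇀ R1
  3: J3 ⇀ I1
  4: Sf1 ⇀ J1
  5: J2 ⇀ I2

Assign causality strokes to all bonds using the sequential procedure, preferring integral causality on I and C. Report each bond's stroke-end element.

bond 0 stroke at J2
bond 1 stroke at J3
bond 2 stroke at J1
bond 3 stroke at I1
bond 4 stroke at Sf1
bond 5 stroke at I2

#4 stroke→Sf1  (source Sf1 imposes f)
#3 stroke→I1  (I1 integral (f out))
#1 stroke→J3  (only one effort-in slot at J3)
#5 stroke→I2  (I2 outputs flow p/I2)
#0 stroke→J2  (closing 0-jn rule on J2)
#2 stroke→J1  (closing 0-jn rule on J1)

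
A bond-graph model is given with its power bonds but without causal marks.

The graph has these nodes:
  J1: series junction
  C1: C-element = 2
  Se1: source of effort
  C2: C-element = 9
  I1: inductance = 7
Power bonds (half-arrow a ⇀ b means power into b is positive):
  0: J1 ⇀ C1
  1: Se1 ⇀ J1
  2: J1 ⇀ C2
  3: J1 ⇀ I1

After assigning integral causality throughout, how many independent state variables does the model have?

3  (C1, C2, I1 all integral)

β1 stroke at J1  (source Se1 imposes e)
β0 stroke at J1  (C1 integral (e out))
β2 stroke at J1  (prefer integral on C2)
β3 stroke at I1  (closing 1-jn rule on J1)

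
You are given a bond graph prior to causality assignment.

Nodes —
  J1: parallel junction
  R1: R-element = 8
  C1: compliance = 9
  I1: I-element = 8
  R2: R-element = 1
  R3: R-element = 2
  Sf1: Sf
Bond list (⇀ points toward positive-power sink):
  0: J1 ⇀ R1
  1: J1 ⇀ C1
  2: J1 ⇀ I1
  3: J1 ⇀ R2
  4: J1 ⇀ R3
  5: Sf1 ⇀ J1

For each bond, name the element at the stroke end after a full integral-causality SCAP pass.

bond 5 |Sf1  (Sf1: flow source, stroke at near end)
bond 1 |J1  (C1 outputs effort q/C1)
bond 0 |R1  (J1: bond 1 brought effort, rest push out)
bond 2 |I1  (J1 effort already set via bond 1)
bond 3 |R2  (J1: bond 1 brought effort, rest push out)
bond 4 |R3  (common-e at J1 fixed by 1)

β0 stroke at R1
β1 stroke at J1
β2 stroke at I1
β3 stroke at R2
β4 stroke at R3
β5 stroke at Sf1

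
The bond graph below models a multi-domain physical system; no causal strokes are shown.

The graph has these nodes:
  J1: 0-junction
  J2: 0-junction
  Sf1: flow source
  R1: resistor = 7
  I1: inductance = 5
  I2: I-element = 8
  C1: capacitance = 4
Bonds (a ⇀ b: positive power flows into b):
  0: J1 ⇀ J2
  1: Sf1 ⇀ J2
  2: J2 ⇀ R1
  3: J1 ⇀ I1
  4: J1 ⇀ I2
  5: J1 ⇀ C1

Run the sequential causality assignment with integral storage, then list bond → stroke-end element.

b0 |J2
b1 |Sf1
b2 |R1
b3 |I1
b4 |I2
b5 |J1

β1 |Sf1  (source Sf1 imposes f)
β3 |I1  (prefer integral on I1)
β4 |I2  (I2 integral (f out))
β5 |J1  (C1 integral (e out))
β0 |J2  (J1 effort already set via bond 5)
β2 |R1  (0-jn J2 has e-setter on 0)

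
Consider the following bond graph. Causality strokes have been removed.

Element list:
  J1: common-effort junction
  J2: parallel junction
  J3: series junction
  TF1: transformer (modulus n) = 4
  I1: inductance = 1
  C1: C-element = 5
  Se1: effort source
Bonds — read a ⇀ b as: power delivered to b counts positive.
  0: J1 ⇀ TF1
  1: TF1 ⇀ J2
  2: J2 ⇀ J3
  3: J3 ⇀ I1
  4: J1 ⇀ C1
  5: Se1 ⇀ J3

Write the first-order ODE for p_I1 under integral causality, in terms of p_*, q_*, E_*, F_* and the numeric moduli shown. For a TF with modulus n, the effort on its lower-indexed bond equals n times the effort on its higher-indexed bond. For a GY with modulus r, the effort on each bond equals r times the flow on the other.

dp_I1/dt = E_Se1 + q_C1/20

bond 5 stroke at J3  (Se1 (Se) sets effort on bond)
bond 3 stroke at I1  (I1: I, integral causality)
bond 2 stroke at J3  (J3 flow already set via bond 3)
bond 1 stroke at J2  (J2: last free bond brings effort in)
bond 0 stroke at TF1  (TF1 one-in-one-out from 1)
bond 4 stroke at J1  (J1: last free bond brings effort in)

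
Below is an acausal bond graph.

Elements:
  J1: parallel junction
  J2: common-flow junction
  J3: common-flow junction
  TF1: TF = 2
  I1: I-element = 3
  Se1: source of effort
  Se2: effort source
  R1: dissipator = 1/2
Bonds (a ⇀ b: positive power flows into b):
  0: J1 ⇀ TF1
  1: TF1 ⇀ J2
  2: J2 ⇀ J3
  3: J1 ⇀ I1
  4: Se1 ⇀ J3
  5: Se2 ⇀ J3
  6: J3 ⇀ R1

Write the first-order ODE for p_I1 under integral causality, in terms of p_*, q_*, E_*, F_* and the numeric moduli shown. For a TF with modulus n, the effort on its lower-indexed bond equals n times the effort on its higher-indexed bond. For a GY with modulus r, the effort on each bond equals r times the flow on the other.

dp_I1/dt = -2*E_Se1 - 2*E_Se2 - 2*p_I1/3

#4 →J3  (source Se1 imposes e)
#5 →J3  (Se2: effort source, stroke at far end)
#3 →I1  (I1 outputs flow p/I1)
#0 →J1  (closing 0-jn rule on J1)
#1 →TF1  (TF TF1: opposite of bond 0)
#2 →J2  (J2 flow already set via bond 1)
#6 →J3  (common-f at J3 fixed by 2)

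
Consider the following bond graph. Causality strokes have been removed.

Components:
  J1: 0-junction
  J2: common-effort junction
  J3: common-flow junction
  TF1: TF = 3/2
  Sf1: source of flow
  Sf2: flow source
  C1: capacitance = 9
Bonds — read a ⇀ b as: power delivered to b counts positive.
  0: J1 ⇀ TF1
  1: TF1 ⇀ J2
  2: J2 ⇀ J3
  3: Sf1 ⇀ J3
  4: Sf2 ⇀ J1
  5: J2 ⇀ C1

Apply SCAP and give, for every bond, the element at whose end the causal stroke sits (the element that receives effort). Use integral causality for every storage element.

bond 0 →J1
bond 1 →TF1
bond 2 →J3
bond 3 →Sf1
bond 4 →Sf2
bond 5 →J2

β3 |Sf1  (Sf1 (Sf) sets flow on bond)
β4 |Sf2  (Sf2 (Sf) sets flow on bond)
β0 |J1  (J1 needs exactly one e-in)
β2 |J3  (J3 flow already set via bond 3)
β1 |TF1  (TF1: transformer flips bond 0)
β5 |J2  (only one effort-in slot at J2)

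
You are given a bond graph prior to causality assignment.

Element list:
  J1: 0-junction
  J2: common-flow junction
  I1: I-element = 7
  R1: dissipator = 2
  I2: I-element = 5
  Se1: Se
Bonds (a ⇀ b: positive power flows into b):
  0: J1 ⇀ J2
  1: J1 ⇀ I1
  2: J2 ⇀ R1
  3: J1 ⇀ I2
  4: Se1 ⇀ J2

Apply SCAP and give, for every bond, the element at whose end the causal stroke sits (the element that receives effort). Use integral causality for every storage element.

β0 stroke at J1
β1 stroke at I1
β2 stroke at J2
β3 stroke at I2
β4 stroke at J2

bond 4 stroke at J2  (Se1 fixes effort; stroke away)
bond 1 stroke at I1  (prefer integral on I1)
bond 3 stroke at I2  (I2 integral (f out))
bond 0 stroke at J1  (J1: last free bond brings effort in)
bond 2 stroke at J2  (J2 flow already set via bond 0)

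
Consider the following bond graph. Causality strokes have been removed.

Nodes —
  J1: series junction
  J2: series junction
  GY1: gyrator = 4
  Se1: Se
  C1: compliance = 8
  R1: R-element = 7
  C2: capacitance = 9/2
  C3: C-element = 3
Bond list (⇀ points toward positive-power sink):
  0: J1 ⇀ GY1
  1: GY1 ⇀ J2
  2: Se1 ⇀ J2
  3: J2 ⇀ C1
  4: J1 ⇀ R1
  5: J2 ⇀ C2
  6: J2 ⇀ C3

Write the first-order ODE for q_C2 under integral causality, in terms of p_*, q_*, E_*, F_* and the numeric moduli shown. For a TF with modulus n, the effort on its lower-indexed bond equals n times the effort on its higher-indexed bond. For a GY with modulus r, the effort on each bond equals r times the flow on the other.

dq_C2/dt = 7*E_Se1/16 - 7*q_C1/128 - 7*q_C2/72 - 7*q_C3/48

bond 2 |J2  (source Se1 imposes e)
bond 3 |J2  (C1 integral (e out))
bond 5 |J2  (C2: C, integral causality)
bond 6 |J2  (prefer integral on C3)
bond 1 |GY1  (closing 1-jn rule on J2)
bond 0 |GY1  (GY1: gyrator matches bond 1)
bond 4 |J1  (J1 flow already set via bond 0)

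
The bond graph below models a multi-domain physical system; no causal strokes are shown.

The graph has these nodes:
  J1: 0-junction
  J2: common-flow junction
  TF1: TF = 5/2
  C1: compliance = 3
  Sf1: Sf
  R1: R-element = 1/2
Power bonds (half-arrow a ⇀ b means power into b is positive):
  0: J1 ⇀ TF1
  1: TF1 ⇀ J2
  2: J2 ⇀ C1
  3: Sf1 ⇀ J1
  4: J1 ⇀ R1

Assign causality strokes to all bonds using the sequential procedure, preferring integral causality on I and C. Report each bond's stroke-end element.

bond 0 stroke at J1
bond 1 stroke at TF1
bond 2 stroke at J2
bond 3 stroke at Sf1
bond 4 stroke at R1

β3 stroke→Sf1  (Sf1: flow source, stroke at near end)
β2 stroke→J2  (prefer integral on C1)
β1 stroke→TF1  (J2 needs exactly one f-in)
β0 stroke→J1  (TF TF1: opposite of bond 1)
β4 stroke→R1  (common-e at J1 fixed by 0)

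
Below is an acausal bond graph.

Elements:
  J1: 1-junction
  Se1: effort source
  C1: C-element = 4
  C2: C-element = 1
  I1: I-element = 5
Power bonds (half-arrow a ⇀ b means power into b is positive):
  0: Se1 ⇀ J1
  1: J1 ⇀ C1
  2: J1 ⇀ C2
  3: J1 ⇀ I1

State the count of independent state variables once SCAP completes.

#0 |J1  (Se1 fixes effort; stroke away)
#1 |J1  (C1: C, integral causality)
#2 |J1  (C2 outputs effort q/C2)
#3 |I1  (J1: last free bond brings flow in)

3  (C1, C2, I1 all integral)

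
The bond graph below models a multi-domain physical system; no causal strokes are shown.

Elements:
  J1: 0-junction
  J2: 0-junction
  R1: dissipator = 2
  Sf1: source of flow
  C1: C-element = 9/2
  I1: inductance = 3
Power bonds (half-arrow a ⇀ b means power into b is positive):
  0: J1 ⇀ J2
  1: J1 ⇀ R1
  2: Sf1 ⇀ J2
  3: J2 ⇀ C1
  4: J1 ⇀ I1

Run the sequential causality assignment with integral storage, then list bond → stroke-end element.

β2 →Sf1  (Sf1: flow source, stroke at near end)
β3 →J2  (prefer integral on C1)
β0 →J1  (J2 effort already set via bond 3)
β1 →R1  (common-e at J1 fixed by 0)
β4 →I1  (J1: bond 0 brought effort, rest push out)

β0 stroke→J1
β1 stroke→R1
β2 stroke→Sf1
β3 stroke→J2
β4 stroke→I1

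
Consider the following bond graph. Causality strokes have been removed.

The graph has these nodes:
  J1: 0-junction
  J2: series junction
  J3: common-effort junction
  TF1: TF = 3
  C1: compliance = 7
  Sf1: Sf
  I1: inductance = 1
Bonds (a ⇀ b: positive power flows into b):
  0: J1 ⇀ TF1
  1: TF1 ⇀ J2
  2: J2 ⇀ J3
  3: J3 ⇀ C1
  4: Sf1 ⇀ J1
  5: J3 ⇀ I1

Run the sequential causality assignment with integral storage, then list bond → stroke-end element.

β4 stroke at Sf1  (Sf1: flow source, stroke at near end)
β0 stroke at J1  (closing 0-jn rule on J1)
β1 stroke at TF1  (TF TF1: opposite of bond 0)
β2 stroke at J2  (J2 flow already set via bond 1)
β3 stroke at J3  (C1 integral (e out))
β5 stroke at I1  (common-e at J3 fixed by 3)

β0 stroke→J1
β1 stroke→TF1
β2 stroke→J2
β3 stroke→J3
β4 stroke→Sf1
β5 stroke→I1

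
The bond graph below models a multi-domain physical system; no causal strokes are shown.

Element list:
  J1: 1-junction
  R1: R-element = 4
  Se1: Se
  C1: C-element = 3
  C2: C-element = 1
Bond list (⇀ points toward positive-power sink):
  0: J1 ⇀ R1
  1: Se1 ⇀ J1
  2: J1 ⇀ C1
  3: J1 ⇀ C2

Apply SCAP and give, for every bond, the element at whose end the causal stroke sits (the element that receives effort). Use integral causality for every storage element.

bond 1 stroke→J1  (source Se1 imposes e)
bond 2 stroke→J1  (C1 integral (e out))
bond 3 stroke→J1  (C2 outputs effort q/C2)
bond 0 stroke→R1  (closing 1-jn rule on J1)

β0 stroke at R1
β1 stroke at J1
β2 stroke at J1
β3 stroke at J1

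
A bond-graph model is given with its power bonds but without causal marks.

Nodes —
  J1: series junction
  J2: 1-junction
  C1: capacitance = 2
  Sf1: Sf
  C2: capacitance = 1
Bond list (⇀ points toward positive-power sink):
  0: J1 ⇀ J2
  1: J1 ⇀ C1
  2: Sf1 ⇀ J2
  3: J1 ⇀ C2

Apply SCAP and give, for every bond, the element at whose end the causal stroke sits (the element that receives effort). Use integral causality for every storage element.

bond 2 stroke at Sf1  (Sf1 fixes flow; stroke at Sf1)
bond 0 stroke at J2  (1-jn J2 has f-setter on 2)
bond 1 stroke at J1  (1-jn J1 has f-setter on 0)
bond 3 stroke at J1  (common-f at J1 fixed by 0)

β0 →J2
β1 →J1
β2 →Sf1
β3 →J1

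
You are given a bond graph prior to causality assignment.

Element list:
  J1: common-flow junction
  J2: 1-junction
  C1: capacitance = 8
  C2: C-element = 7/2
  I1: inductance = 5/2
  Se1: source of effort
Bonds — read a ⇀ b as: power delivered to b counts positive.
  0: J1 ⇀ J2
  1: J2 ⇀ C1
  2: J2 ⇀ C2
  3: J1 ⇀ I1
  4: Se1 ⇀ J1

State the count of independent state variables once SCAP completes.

3  (C1, C2, I1 all integral)

β4 |J1  (Se1 (Se) sets effort on bond)
β1 |J2  (C1 integral (e out))
β2 |J2  (C2: C, integral causality)
β0 |J1  (J2 needs exactly one f-in)
β3 |I1  (J1: last free bond brings flow in)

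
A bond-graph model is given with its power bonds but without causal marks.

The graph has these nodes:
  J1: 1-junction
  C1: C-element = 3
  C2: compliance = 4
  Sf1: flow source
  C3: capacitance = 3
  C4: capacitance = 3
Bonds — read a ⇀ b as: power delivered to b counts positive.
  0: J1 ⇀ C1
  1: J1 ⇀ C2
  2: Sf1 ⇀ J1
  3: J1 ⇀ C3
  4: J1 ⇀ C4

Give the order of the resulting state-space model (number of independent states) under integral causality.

β2 →Sf1  (Sf1 fixes flow; stroke at Sf1)
β0 →J1  (1-jn J1 has f-setter on 2)
β1 →J1  (J1 flow already set via bond 2)
β3 →J1  (common-f at J1 fixed by 2)
β4 →J1  (1-jn J1 has f-setter on 2)

4  (C1, C2, C3, C4 all integral)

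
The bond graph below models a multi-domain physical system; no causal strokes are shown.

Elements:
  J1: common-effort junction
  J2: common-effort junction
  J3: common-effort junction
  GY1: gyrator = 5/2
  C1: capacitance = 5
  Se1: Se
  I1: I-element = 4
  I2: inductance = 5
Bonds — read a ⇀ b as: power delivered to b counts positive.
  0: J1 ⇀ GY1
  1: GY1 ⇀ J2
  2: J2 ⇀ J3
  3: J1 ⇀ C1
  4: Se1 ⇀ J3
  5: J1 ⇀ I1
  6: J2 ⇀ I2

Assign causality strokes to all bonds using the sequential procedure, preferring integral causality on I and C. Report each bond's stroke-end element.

#0 →GY1
#1 →GY1
#2 →J2
#3 →J1
#4 →J3
#5 →I1
#6 →I2

#4 |J3  (Se1: effort source, stroke at far end)
#2 |J2  (0-jn J3 has e-setter on 4)
#1 |GY1  (0-jn J2 has e-setter on 2)
#6 |I2  (common-e at J2 fixed by 2)
#0 |GY1  (through GY1, causality inverts; strokes same side of GY1)
#3 |J1  (C1: C, integral causality)
#5 |I1  (common-e at J1 fixed by 3)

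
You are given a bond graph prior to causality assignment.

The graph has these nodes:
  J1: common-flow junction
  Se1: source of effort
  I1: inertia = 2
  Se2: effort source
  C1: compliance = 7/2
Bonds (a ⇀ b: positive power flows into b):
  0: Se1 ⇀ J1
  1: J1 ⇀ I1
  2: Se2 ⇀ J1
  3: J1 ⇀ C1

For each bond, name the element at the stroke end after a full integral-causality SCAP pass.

β0 →J1  (Se1 fixes effort; stroke away)
β2 →J1  (source Se2 imposes e)
β1 →I1  (prefer integral on I1)
β3 →J1  (J1: bond 1 brought flow, rest push out)

bond 0 stroke at J1
bond 1 stroke at I1
bond 2 stroke at J1
bond 3 stroke at J1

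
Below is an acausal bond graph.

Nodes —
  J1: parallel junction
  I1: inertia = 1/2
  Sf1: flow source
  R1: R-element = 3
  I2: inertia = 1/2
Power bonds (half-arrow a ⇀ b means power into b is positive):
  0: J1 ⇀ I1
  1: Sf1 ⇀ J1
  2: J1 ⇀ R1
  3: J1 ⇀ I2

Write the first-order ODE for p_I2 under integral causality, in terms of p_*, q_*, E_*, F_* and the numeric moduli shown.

#1 stroke→Sf1  (Sf1: flow source, stroke at near end)
#0 stroke→I1  (I1 integral (f out))
#3 stroke→I2  (I2: I, integral causality)
#2 stroke→J1  (J1 needs exactly one e-in)

dp_I2/dt = 3*F_Sf1 - 6*p_I1 - 6*p_I2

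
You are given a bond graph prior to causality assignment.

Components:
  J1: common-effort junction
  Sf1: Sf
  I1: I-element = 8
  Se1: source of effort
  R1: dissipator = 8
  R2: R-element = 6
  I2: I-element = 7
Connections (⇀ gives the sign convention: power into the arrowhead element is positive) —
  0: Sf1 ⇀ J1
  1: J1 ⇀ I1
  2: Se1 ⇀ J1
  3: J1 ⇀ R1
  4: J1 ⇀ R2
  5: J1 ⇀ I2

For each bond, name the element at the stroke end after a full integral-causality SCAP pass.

b0 stroke at Sf1  (Sf1 fixes flow; stroke at Sf1)
b2 stroke at J1  (Se1 fixes effort; stroke away)
b1 stroke at I1  (0-jn J1 has e-setter on 2)
b3 stroke at R1  (J1 effort already set via bond 2)
b4 stroke at R2  (J1 effort already set via bond 2)
b5 stroke at I2  (common-e at J1 fixed by 2)

β0 stroke at Sf1
β1 stroke at I1
β2 stroke at J1
β3 stroke at R1
β4 stroke at R2
β5 stroke at I2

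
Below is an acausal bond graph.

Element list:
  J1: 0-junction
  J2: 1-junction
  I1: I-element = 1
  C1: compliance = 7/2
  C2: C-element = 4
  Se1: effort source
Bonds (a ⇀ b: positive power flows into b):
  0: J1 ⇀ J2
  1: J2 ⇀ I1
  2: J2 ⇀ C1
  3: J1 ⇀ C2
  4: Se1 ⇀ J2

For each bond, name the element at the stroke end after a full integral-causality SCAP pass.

bond 0 stroke→J2
bond 1 stroke→I1
bond 2 stroke→J2
bond 3 stroke→J1
bond 4 stroke→J2

#4 stroke at J2  (Se1: effort source, stroke at far end)
#1 stroke at I1  (I1: I, integral causality)
#0 stroke at J2  (J2: bond 1 brought flow, rest push out)
#2 stroke at J2  (1-jn J2 has f-setter on 1)
#3 stroke at J1  (J1: last free bond brings effort in)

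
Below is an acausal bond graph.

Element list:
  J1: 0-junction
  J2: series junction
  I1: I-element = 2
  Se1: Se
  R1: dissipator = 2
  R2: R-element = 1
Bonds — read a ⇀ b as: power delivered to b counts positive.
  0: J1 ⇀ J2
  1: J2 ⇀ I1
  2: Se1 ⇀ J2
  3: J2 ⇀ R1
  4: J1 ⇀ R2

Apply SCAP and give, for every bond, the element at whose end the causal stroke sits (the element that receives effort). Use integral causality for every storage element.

β2 stroke→J2  (Se1: effort source, stroke at far end)
β1 stroke→I1  (prefer integral on I1)
β0 stroke→J2  (J2: bond 1 brought flow, rest push out)
β3 stroke→J2  (1-jn J2 has f-setter on 1)
β4 stroke→J1  (J1: last free bond brings effort in)

bond 0 stroke at J2
bond 1 stroke at I1
bond 2 stroke at J2
bond 3 stroke at J2
bond 4 stroke at J1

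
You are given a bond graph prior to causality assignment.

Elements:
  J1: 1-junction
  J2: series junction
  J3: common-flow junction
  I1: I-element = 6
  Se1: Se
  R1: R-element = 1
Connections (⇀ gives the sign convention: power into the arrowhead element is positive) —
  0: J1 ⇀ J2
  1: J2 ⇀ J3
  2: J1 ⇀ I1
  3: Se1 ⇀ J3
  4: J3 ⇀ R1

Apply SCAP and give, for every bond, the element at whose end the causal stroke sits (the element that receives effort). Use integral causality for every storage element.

#3 stroke→J3  (Se1: effort source, stroke at far end)
#2 stroke→I1  (prefer integral on I1)
#0 stroke→J1  (1-jn J1 has f-setter on 2)
#1 stroke→J2  (J2: bond 0 brought flow, rest push out)
#4 stroke→J3  (common-f at J3 fixed by 1)

#0 →J1
#1 →J2
#2 →I1
#3 →J3
#4 →J3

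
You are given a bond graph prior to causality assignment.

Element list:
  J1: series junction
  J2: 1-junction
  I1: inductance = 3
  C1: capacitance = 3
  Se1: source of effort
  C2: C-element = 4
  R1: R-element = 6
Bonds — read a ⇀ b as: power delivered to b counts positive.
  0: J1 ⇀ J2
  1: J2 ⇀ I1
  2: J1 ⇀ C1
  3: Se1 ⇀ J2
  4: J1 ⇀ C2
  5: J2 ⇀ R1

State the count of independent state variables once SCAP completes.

β3 stroke at J2  (Se1: effort source, stroke at far end)
β1 stroke at I1  (I1 outputs flow p/I1)
β0 stroke at J2  (1-jn J2 has f-setter on 1)
β5 stroke at J2  (common-f at J2 fixed by 1)
β2 stroke at J1  (1-jn J1 has f-setter on 0)
β4 stroke at J1  (common-f at J1 fixed by 0)

3  (C1, C2, I1 all integral)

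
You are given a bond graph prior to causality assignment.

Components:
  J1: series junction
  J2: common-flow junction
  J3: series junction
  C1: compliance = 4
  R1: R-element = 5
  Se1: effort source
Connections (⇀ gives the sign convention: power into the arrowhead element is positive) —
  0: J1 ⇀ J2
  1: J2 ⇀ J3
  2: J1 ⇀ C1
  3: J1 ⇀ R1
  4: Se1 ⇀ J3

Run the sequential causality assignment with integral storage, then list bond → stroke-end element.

bond 0 →J1
bond 1 →J2
bond 2 →J1
bond 3 →R1
bond 4 →J3

β4 stroke at J3  (Se1: effort source, stroke at far end)
β1 stroke at J2  (J3: last free bond brings flow in)
β0 stroke at J1  (only one flow-in slot at J2)
β2 stroke at J1  (C1: C, integral causality)
β3 stroke at R1  (J1: last free bond brings flow in)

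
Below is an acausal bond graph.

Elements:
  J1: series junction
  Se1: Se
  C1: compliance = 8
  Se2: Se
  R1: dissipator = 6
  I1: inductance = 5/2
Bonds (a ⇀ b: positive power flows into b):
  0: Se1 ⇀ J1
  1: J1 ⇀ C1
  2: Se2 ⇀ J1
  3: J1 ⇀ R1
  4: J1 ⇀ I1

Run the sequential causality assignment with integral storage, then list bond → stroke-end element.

b0 |J1  (Se1 (Se) sets effort on bond)
b2 |J1  (Se2 fixes effort; stroke away)
b1 |J1  (C1 outputs effort q/C1)
b4 |I1  (I1 outputs flow p/I1)
b3 |J1  (J1 flow already set via bond 4)

b0 stroke at J1
b1 stroke at J1
b2 stroke at J1
b3 stroke at J1
b4 stroke at I1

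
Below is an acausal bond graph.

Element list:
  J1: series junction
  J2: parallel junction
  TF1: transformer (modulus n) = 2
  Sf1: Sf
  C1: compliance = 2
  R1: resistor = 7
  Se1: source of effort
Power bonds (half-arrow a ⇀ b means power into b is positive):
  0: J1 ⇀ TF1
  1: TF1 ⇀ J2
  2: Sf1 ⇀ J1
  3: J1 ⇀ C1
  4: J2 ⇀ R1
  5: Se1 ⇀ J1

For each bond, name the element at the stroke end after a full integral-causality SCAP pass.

bond 2 |Sf1  (Sf1 (Sf) sets flow on bond)
bond 5 |J1  (Se1 (Se) sets effort on bond)
bond 0 |J1  (common-f at J1 fixed by 2)
bond 3 |J1  (common-f at J1 fixed by 2)
bond 1 |TF1  (through TF1, causality passes straight; one stroke at TF1)
bond 4 |J2  (only one effort-in slot at J2)

b0 |J1
b1 |TF1
b2 |Sf1
b3 |J1
b4 |J2
b5 |J1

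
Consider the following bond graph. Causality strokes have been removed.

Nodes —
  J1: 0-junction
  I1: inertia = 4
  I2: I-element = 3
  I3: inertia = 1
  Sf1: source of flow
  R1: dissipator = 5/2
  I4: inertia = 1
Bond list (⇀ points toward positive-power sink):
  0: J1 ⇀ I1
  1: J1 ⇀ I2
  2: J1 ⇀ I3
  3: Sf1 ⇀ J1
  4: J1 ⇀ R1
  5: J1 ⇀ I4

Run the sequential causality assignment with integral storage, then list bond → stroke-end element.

β3 stroke at Sf1  (Sf1 fixes flow; stroke at Sf1)
β0 stroke at I1  (I1 outputs flow p/I1)
β1 stroke at I2  (I2 outputs flow p/I2)
β2 stroke at I3  (prefer integral on I3)
β5 stroke at I4  (I4: I, integral causality)
β4 stroke at J1  (J1 needs exactly one e-in)

β0 stroke at I1
β1 stroke at I2
β2 stroke at I3
β3 stroke at Sf1
β4 stroke at J1
β5 stroke at I4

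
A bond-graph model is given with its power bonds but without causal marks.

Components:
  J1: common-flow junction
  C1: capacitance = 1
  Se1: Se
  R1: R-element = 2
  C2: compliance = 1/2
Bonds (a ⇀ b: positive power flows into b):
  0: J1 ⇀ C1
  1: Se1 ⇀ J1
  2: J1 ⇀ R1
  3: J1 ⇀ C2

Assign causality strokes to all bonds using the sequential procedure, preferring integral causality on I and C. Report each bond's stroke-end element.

bond 0 |J1
bond 1 |J1
bond 2 |R1
bond 3 |J1

bond 1 →J1  (source Se1 imposes e)
bond 0 →J1  (C1 integral (e out))
bond 3 →J1  (prefer integral on C2)
bond 2 →R1  (only one flow-in slot at J1)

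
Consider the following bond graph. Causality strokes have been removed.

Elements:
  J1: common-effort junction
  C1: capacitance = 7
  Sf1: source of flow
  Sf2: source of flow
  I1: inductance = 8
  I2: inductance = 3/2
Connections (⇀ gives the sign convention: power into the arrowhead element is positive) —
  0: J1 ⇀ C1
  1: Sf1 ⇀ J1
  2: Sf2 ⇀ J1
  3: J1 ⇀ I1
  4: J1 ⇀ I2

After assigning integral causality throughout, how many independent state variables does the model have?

3  (C1, I1, I2 all integral)

bond 1 stroke→Sf1  (source Sf1 imposes f)
bond 2 stroke→Sf2  (Sf2 (Sf) sets flow on bond)
bond 0 stroke→J1  (prefer integral on C1)
bond 3 stroke→I1  (J1 effort already set via bond 0)
bond 4 stroke→I2  (0-jn J1 has e-setter on 0)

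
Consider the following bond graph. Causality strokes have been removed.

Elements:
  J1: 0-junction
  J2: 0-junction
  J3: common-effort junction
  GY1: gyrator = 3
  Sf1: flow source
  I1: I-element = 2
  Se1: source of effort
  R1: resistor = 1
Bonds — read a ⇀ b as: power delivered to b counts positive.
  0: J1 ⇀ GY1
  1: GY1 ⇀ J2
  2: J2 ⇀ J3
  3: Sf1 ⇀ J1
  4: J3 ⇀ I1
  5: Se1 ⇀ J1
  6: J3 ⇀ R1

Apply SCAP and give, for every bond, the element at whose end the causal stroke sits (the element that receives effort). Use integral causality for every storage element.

β3 →Sf1  (Sf1 fixes flow; stroke at Sf1)
β5 →J1  (Se1: effort source, stroke at far end)
β0 →GY1  (common-e at J1 fixed by 5)
β1 →GY1  (GY1: gyrator matches bond 0)
β2 →J2  (only one effort-in slot at J2)
β4 →I1  (I1 outputs flow p/I1)
β6 →J3  (J3 needs exactly one e-in)

#0 stroke at GY1
#1 stroke at GY1
#2 stroke at J2
#3 stroke at Sf1
#4 stroke at I1
#5 stroke at J1
#6 stroke at J3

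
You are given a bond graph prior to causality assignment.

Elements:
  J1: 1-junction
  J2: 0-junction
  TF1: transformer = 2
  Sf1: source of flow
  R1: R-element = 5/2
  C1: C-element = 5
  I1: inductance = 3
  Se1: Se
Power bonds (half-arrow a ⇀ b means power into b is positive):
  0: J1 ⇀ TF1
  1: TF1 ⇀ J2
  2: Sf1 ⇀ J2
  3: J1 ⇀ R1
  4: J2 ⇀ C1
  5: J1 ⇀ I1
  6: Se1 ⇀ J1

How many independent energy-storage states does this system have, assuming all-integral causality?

bond 2 stroke at Sf1  (source Sf1 imposes f)
bond 6 stroke at J1  (source Se1 imposes e)
bond 4 stroke at J2  (C1 outputs effort q/C1)
bond 1 stroke at TF1  (common-e at J2 fixed by 4)
bond 0 stroke at J1  (through TF1, causality passes straight; one stroke at TF1)
bond 5 stroke at I1  (prefer integral on I1)
bond 3 stroke at J1  (1-jn J1 has f-setter on 5)

2  (C1, I1 all integral)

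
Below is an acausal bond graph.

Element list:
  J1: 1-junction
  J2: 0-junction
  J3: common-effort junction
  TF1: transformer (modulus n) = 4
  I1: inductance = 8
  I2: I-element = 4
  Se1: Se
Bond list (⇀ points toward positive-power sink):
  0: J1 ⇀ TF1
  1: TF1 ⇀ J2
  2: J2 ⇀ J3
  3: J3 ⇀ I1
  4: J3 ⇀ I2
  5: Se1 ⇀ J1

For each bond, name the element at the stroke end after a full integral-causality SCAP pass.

bond 5 |J1  (source Se1 imposes e)
bond 0 |TF1  (closing 1-jn rule on J1)
bond 1 |J2  (through TF1, causality passes straight; one stroke at TF1)
bond 2 |J3  (J2 effort already set via bond 1)
bond 3 |I1  (J3: bond 2 brought effort, rest push out)
bond 4 |I2  (J3: bond 2 brought effort, rest push out)

#0 |TF1
#1 |J2
#2 |J3
#3 |I1
#4 |I2
#5 |J1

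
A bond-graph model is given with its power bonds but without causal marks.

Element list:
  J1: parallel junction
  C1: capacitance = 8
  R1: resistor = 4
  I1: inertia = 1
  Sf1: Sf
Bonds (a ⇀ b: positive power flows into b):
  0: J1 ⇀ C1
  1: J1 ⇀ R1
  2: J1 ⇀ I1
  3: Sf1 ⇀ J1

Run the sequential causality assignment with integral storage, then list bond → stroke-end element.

b3 →Sf1  (Sf1 (Sf) sets flow on bond)
b0 →J1  (prefer integral on C1)
b1 →R1  (J1 effort already set via bond 0)
b2 →I1  (J1 effort already set via bond 0)

bond 0 stroke at J1
bond 1 stroke at R1
bond 2 stroke at I1
bond 3 stroke at Sf1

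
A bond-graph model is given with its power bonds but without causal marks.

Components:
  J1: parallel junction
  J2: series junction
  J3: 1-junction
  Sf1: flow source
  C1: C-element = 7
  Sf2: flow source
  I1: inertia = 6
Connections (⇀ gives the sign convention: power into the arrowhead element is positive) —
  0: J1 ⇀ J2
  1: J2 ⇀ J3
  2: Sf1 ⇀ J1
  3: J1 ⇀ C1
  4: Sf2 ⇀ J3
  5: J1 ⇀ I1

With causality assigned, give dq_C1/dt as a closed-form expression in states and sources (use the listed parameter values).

b2 |Sf1  (Sf1 fixes flow; stroke at Sf1)
b4 |Sf2  (source Sf2 imposes f)
b1 |J3  (common-f at J3 fixed by 4)
b0 |J2  (J2 flow already set via bond 1)
b3 |J1  (C1: C, integral causality)
b5 |I1  (J1: bond 3 brought effort, rest push out)

dq_C1/dt = F_Sf1 - F_Sf2 - p_I1/6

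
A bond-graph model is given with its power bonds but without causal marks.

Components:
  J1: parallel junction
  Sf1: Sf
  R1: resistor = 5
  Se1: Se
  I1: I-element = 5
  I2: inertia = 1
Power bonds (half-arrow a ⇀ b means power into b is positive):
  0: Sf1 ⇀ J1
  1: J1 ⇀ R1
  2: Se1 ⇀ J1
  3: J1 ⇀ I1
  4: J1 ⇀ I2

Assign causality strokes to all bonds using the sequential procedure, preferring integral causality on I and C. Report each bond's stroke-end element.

#0 stroke at Sf1
#1 stroke at R1
#2 stroke at J1
#3 stroke at I1
#4 stroke at I2

#0 |Sf1  (source Sf1 imposes f)
#2 |J1  (Se1 fixes effort; stroke away)
#1 |R1  (common-e at J1 fixed by 2)
#3 |I1  (common-e at J1 fixed by 2)
#4 |I2  (J1: bond 2 brought effort, rest push out)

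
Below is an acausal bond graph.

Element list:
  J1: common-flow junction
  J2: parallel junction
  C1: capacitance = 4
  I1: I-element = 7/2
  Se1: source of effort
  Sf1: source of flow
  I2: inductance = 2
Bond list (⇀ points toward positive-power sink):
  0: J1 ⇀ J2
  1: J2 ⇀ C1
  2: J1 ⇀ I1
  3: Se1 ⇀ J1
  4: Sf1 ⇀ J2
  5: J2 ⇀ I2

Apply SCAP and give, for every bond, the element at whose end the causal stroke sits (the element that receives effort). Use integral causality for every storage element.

#3 →J1  (Se1 (Se) sets effort on bond)
#4 →Sf1  (Sf1: flow source, stroke at near end)
#1 →J2  (prefer integral on C1)
#0 →J1  (J2: bond 1 brought effort, rest push out)
#5 →I2  (0-jn J2 has e-setter on 1)
#2 →I1  (J1: last free bond brings flow in)

#0 |J1
#1 |J2
#2 |I1
#3 |J1
#4 |Sf1
#5 |I2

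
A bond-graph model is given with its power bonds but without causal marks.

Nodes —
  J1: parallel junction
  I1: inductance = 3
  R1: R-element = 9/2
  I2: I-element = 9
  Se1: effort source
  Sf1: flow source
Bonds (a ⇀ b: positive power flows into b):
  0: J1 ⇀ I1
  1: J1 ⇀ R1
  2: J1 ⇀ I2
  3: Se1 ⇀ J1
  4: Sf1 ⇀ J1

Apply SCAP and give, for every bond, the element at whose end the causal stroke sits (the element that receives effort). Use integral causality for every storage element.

β3 →J1  (Se1 (Se) sets effort on bond)
β4 →Sf1  (Sf1 (Sf) sets flow on bond)
β0 →I1  (0-jn J1 has e-setter on 3)
β1 →R1  (J1 effort already set via bond 3)
β2 →I2  (common-e at J1 fixed by 3)

bond 0 stroke→I1
bond 1 stroke→R1
bond 2 stroke→I2
bond 3 stroke→J1
bond 4 stroke→Sf1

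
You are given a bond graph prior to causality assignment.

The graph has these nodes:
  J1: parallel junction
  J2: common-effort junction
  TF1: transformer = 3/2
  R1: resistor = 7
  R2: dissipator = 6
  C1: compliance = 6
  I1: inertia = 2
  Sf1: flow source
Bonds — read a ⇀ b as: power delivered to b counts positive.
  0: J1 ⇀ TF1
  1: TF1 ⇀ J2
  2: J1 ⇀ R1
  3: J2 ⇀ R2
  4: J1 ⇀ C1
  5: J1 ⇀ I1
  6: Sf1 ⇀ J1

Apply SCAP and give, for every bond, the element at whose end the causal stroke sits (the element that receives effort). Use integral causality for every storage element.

#6 stroke at Sf1  (Sf1: flow source, stroke at near end)
#4 stroke at J1  (C1: C, integral causality)
#0 stroke at TF1  (J1 effort already set via bond 4)
#2 stroke at R1  (J1 effort already set via bond 4)
#5 stroke at I1  (J1 effort already set via bond 4)
#1 stroke at J2  (TF TF1: opposite of bond 0)
#3 stroke at R2  (0-jn J2 has e-setter on 1)

b0 stroke→TF1
b1 stroke→J2
b2 stroke→R1
b3 stroke→R2
b4 stroke→J1
b5 stroke→I1
b6 stroke→Sf1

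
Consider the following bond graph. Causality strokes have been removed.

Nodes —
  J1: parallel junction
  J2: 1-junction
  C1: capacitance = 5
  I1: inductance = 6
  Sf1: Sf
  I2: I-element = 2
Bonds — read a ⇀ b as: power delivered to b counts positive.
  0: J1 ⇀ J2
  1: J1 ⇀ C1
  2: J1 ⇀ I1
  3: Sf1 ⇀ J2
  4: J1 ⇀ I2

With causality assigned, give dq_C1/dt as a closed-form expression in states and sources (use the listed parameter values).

β3 stroke at Sf1  (source Sf1 imposes f)
β0 stroke at J2  (common-f at J2 fixed by 3)
β1 stroke at J1  (prefer integral on C1)
β2 stroke at I1  (common-e at J1 fixed by 1)
β4 stroke at I2  (J1: bond 1 brought effort, rest push out)

dq_C1/dt = -F_Sf1 - p_I1/6 - p_I2/2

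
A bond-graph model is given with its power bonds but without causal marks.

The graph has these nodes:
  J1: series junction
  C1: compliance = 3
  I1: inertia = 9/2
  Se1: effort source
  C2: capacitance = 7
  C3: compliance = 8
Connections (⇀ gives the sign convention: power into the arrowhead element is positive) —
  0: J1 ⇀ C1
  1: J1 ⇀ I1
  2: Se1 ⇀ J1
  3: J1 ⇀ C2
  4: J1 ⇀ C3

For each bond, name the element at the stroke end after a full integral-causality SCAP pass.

#0 stroke→J1
#1 stroke→I1
#2 stroke→J1
#3 stroke→J1
#4 stroke→J1

#2 stroke→J1  (Se1: effort source, stroke at far end)
#0 stroke→J1  (prefer integral on C1)
#1 stroke→I1  (prefer integral on I1)
#3 stroke→J1  (J1: bond 1 brought flow, rest push out)
#4 stroke→J1  (common-f at J1 fixed by 1)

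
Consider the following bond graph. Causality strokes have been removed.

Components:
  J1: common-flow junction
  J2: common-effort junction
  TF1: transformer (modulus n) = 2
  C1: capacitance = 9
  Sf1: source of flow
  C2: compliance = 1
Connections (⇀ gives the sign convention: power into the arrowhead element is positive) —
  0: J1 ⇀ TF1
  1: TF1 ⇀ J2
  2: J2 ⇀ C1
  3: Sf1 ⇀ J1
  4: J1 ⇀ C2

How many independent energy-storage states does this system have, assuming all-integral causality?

2  (C1, C2 all integral)

β3 →Sf1  (Sf1: flow source, stroke at near end)
β0 →J1  (1-jn J1 has f-setter on 3)
β4 →J1  (common-f at J1 fixed by 3)
β1 →TF1  (TF1: transformer flips bond 0)
β2 →J2  (J2 needs exactly one e-in)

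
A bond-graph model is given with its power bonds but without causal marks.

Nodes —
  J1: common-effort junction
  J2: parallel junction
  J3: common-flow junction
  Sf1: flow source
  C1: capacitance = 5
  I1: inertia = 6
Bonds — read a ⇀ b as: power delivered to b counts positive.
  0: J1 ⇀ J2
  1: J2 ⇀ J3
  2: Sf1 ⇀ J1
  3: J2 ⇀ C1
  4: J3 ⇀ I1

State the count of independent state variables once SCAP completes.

2  (C1, I1 all integral)

bond 2 stroke at Sf1  (Sf1: flow source, stroke at near end)
bond 0 stroke at J1  (J1: last free bond brings effort in)
bond 3 stroke at J2  (prefer integral on C1)
bond 1 stroke at J3  (common-e at J2 fixed by 3)
bond 4 stroke at I1  (closing 1-jn rule on J3)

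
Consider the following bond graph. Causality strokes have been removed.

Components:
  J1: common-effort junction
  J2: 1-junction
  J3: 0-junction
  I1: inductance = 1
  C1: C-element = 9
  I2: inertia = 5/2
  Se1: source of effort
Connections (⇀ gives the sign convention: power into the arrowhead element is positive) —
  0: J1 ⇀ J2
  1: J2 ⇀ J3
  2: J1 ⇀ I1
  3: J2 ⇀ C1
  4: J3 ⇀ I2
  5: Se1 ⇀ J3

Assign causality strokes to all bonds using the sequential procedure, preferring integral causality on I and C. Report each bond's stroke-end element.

β0 stroke at J1
β1 stroke at J2
β2 stroke at I1
β3 stroke at J2
β4 stroke at I2
β5 stroke at J3

bond 5 stroke at J3  (Se1: effort source, stroke at far end)
bond 1 stroke at J2  (J3: bond 5 brought effort, rest push out)
bond 4 stroke at I2  (common-e at J3 fixed by 5)
bond 2 stroke at I1  (I1: I, integral causality)
bond 0 stroke at J1  (J1 needs exactly one e-in)
bond 3 stroke at J2  (common-f at J2 fixed by 0)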